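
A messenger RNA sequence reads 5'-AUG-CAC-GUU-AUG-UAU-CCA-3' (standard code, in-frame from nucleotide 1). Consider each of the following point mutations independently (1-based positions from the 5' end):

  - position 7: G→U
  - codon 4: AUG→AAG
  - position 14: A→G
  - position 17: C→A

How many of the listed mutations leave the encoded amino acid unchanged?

Codon 3: GUU (Val) → UUU (Phe) — missense.
Codon 4: AUG (Met) → AAG (Lys) — missense.
Codon 5: UAU (Tyr) → UGU (Cys) — missense.
Codon 6: CCA (Pro) → CAA (Gln) — missense.
Synonymous: 0 of 4.

0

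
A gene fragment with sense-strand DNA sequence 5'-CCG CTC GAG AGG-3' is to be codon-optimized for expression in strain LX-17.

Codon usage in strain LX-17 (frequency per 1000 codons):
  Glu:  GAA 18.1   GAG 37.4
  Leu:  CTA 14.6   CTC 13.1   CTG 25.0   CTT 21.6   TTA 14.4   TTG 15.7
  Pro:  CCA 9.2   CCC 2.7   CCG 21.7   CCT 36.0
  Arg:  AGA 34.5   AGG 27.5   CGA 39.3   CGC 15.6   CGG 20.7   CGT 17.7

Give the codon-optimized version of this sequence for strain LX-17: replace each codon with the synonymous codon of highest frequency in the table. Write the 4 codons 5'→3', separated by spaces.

Codon 1 (Pro): best is CCT at 36.0.
Codon 2 (Leu): best is CTG at 25.0.
Codon 3 (Glu): best is GAG at 37.4.
Codon 4 (Arg): best is CGA at 39.3.

CCT CTG GAG CGA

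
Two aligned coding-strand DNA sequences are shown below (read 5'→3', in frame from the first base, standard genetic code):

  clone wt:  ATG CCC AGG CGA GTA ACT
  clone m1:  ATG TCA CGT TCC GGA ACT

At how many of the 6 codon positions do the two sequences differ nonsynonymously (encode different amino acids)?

3

Codon 1: ATG Met / ATG Met — identical.
Codon 2: CCC Pro / TCA Ser — nonsynonymous.
Codon 3: AGG Arg / CGT Arg — synonymous.
Codon 4: CGA Arg / TCC Ser — nonsynonymous.
Codon 5: GTA Val / GGA Gly — nonsynonymous.
Codon 6: ACT Thr / ACT Thr — identical.
Nonsynonymous differences: 3.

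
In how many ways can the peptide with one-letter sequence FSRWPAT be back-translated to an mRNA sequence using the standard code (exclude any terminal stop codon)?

4608

Phe: 2 codons.
Ser: 6 codons.
Arg: 6 codons.
Trp: 1 codon.
Pro: 4 codons.
Ala: 4 codons.
Thr: 4 codons.
2 × 6 × 6 × 1 × 4 × 4 × 4 = 4608.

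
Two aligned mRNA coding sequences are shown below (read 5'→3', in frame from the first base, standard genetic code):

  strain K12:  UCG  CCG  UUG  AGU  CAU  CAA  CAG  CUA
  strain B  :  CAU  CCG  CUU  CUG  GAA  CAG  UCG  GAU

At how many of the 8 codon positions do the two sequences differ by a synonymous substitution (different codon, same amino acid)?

Codon 1: UCG Ser / CAU His — nonsynonymous.
Codon 2: CCG Pro / CCG Pro — identical.
Codon 3: UUG Leu / CUU Leu — synonymous.
Codon 4: AGU Ser / CUG Leu — nonsynonymous.
Codon 5: CAU His / GAA Glu — nonsynonymous.
Codon 6: CAA Gln / CAG Gln — synonymous.
Codon 7: CAG Gln / UCG Ser — nonsynonymous.
Codon 8: CUA Leu / GAU Asp — nonsynonymous.
Synonymous differences: 2.

2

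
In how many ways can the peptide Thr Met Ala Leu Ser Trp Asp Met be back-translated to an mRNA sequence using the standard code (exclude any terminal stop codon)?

1152

Thr: 4 codons.
Met: 1 codon.
Ala: 4 codons.
Leu: 6 codons.
Ser: 6 codons.
Trp: 1 codon.
Asp: 2 codons.
Met: 1 codon.
4 × 1 × 4 × 6 × 6 × 1 × 2 × 1 = 1152.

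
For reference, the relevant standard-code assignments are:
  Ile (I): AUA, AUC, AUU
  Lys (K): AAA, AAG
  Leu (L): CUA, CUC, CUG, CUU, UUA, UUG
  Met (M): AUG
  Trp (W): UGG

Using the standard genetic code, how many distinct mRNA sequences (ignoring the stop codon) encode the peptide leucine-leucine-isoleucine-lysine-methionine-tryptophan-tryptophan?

216

Leu: 6 codons.
Leu: 6 codons.
Ile: 3 codons.
Lys: 2 codons.
Met: 1 codon.
Trp: 1 codon.
Trp: 1 codon.
6 × 6 × 3 × 2 × 1 × 1 × 1 = 216.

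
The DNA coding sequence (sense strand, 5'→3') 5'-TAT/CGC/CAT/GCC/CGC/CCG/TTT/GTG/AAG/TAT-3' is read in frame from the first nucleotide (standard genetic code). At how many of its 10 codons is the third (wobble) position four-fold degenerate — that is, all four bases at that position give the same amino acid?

5

Codon 1 TAT (Tyr): third position 2-fold.
Codon 2 CGC (Arg): third position 4-fold.
Codon 3 CAT (His): third position 2-fold.
Codon 4 GCC (Ala): third position 4-fold.
Codon 5 CGC (Arg): third position 4-fold.
Codon 6 CCG (Pro): third position 4-fold.
Codon 7 TTT (Phe): third position 2-fold.
Codon 8 GTG (Val): third position 4-fold.
Codon 9 AAG (Lys): third position 2-fold.
Codon 10 TAT (Tyr): third position 2-fold.
Four-fold degenerate third positions: 5.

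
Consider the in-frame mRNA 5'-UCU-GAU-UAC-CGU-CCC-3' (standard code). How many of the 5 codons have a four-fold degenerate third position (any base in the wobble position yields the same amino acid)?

Codon 1 UCU (Ser): third position 4-fold.
Codon 2 GAU (Asp): third position 2-fold.
Codon 3 UAC (Tyr): third position 2-fold.
Codon 4 CGU (Arg): third position 4-fold.
Codon 5 CCC (Pro): third position 4-fold.
Four-fold degenerate third positions: 3.

3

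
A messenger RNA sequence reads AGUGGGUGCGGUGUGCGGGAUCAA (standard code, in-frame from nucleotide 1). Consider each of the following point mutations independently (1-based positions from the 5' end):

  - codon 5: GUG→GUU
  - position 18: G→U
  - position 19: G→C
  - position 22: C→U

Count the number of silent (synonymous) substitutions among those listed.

2

Codon 5: GUG (Val) → GUU (Val) — synonymous.
Codon 6: CGG (Arg) → CGU (Arg) — synonymous.
Codon 7: GAU (Asp) → CAU (His) — missense.
Codon 8: CAA (Gln) → UAA (Stop) — nonsense.
Synonymous: 2 of 4.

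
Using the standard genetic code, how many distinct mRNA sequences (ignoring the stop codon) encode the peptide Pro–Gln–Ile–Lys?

Pro: 4 codons.
Gln: 2 codons.
Ile: 3 codons.
Lys: 2 codons.
4 × 2 × 3 × 2 = 48.

48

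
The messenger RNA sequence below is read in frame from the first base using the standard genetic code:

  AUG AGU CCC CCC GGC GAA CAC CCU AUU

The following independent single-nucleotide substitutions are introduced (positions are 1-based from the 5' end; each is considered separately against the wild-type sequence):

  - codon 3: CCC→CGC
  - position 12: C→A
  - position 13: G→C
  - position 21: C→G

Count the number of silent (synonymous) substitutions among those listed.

Codon 3: CCC (Pro) → CGC (Arg) — missense.
Codon 4: CCC (Pro) → CCA (Pro) — synonymous.
Codon 5: GGC (Gly) → CGC (Arg) — missense.
Codon 7: CAC (His) → CAG (Gln) — missense.
Synonymous: 1 of 4.

1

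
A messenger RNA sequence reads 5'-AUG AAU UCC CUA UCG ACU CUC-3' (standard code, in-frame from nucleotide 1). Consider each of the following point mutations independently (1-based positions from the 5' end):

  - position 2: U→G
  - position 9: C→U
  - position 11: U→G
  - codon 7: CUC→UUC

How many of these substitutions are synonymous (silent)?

1

Codon 1: AUG (Met) → AGG (Arg) — missense.
Codon 3: UCC (Ser) → UCU (Ser) — synonymous.
Codon 4: CUA (Leu) → CGA (Arg) — missense.
Codon 7: CUC (Leu) → UUC (Phe) — missense.
Synonymous: 1 of 4.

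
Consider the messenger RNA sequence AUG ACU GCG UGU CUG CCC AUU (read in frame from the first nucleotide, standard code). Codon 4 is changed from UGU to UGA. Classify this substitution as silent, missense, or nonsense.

Position 12 falls in codon 4: UGU → Cys.
After the substitution the codon is UGA → Stop.
The new codon is a stop codon, so this is a nonsense mutation.

nonsense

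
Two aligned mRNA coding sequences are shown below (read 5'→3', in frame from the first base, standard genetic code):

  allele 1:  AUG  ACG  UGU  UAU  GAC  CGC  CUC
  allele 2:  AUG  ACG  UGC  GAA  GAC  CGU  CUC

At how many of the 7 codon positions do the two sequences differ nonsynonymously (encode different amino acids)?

1

Codon 1: AUG Met / AUG Met — identical.
Codon 2: ACG Thr / ACG Thr — identical.
Codon 3: UGU Cys / UGC Cys — synonymous.
Codon 4: UAU Tyr / GAA Glu — nonsynonymous.
Codon 5: GAC Asp / GAC Asp — identical.
Codon 6: CGC Arg / CGU Arg — synonymous.
Codon 7: CUC Leu / CUC Leu — identical.
Nonsynonymous differences: 1.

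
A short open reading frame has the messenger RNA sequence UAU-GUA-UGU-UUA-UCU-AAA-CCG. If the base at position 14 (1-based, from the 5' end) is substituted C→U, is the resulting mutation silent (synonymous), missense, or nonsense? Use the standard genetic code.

missense

Position 14 falls in codon 5: UCU → Ser.
After the substitution the codon is UUU → Phe.
Ser ≠ Phe, so this is a missense mutation.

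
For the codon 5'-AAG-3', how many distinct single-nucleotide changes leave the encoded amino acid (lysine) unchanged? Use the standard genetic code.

Position 1: none → 0 synonymous.
Position 2: none → 0 synonymous.
Position 3: AAA → 1 synonymous.
Total: 0 + 0 + 1 = 1.

1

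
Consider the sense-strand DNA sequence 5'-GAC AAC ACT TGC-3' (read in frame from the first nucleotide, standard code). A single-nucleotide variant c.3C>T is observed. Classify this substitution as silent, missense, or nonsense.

Position 3 falls in codon 1: GAC → Asp.
After the substitution the codon is GAT → Asp.
Both encode Asp, so the change is synonymous.

silent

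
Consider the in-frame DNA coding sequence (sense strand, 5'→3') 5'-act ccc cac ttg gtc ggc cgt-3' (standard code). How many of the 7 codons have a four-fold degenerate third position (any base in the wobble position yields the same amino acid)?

5

Codon 1 ACT (Thr): third position 4-fold.
Codon 2 CCC (Pro): third position 4-fold.
Codon 3 CAC (His): third position 2-fold.
Codon 4 TTG (Leu): third position 2-fold.
Codon 5 GTC (Val): third position 4-fold.
Codon 6 GGC (Gly): third position 4-fold.
Codon 7 CGT (Arg): third position 4-fold.
Four-fold degenerate third positions: 5.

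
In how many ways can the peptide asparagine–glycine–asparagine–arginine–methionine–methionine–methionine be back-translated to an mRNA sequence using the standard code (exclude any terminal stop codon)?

96

Asn: 2 codons.
Gly: 4 codons.
Asn: 2 codons.
Arg: 6 codons.
Met: 1 codon.
Met: 1 codon.
Met: 1 codon.
2 × 4 × 2 × 6 × 1 × 1 × 1 = 96.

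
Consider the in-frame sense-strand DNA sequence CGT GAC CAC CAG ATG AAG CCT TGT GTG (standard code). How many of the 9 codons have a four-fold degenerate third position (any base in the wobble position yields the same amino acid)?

3

Codon 1 CGT (Arg): third position 4-fold.
Codon 2 GAC (Asp): third position 2-fold.
Codon 3 CAC (His): third position 2-fold.
Codon 4 CAG (Gln): third position 2-fold.
Codon 5 ATG (Met): third position 1-fold.
Codon 6 AAG (Lys): third position 2-fold.
Codon 7 CCT (Pro): third position 4-fold.
Codon 8 TGT (Cys): third position 2-fold.
Codon 9 GTG (Val): third position 4-fold.
Four-fold degenerate third positions: 3.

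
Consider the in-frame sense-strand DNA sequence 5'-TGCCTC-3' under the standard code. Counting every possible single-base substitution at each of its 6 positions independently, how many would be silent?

Codon 1 (TGC, Cys): 1 synonymous substitution.
Codon 2 (CTC, Leu): 3 synonymous substitutions.
Total: 1 + 3 = 4.

4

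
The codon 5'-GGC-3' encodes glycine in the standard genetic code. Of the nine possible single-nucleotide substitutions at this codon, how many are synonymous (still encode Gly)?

Position 1: none → 0 synonymous.
Position 2: none → 0 synonymous.
Position 3: GGU, GGA, GGG → 3 synonymous.
Total: 0 + 0 + 3 = 3.

3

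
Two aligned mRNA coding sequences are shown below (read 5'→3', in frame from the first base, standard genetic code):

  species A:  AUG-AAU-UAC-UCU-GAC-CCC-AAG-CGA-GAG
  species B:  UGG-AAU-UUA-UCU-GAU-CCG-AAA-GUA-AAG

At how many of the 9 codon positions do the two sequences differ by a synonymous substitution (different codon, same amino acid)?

3

Codon 1: AUG Met / UGG Trp — nonsynonymous.
Codon 2: AAU Asn / AAU Asn — identical.
Codon 3: UAC Tyr / UUA Leu — nonsynonymous.
Codon 4: UCU Ser / UCU Ser — identical.
Codon 5: GAC Asp / GAU Asp — synonymous.
Codon 6: CCC Pro / CCG Pro — synonymous.
Codon 7: AAG Lys / AAA Lys — synonymous.
Codon 8: CGA Arg / GUA Val — nonsynonymous.
Codon 9: GAG Glu / AAG Lys — nonsynonymous.
Synonymous differences: 3.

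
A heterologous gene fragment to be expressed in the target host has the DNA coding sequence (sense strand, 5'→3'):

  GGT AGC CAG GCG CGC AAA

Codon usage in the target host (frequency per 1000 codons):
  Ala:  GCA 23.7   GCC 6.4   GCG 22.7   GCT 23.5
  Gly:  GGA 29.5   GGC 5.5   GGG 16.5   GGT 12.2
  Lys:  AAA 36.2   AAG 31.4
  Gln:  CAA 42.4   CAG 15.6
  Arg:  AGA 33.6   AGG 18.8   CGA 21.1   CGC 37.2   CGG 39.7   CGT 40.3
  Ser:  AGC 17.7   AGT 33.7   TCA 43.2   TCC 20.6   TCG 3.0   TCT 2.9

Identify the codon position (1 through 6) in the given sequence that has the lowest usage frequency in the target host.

Codon 1 GGT (Gly): 12.2 per 1000.
Codon 2 AGC (Ser): 17.7 per 1000.
Codon 3 CAG (Gln): 15.6 per 1000.
Codon 4 GCG (Ala): 22.7 per 1000.
Codon 5 CGC (Arg): 37.2 per 1000.
Codon 6 AAA (Lys): 36.2 per 1000.
Lowest frequency is 12.2 at codon 1.

1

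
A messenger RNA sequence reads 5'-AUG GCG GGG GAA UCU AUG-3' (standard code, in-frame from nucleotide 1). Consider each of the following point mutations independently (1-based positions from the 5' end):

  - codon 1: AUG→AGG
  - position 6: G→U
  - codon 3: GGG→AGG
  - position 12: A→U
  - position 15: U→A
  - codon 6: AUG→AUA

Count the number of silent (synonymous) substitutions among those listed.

2

Codon 1: AUG (Met) → AGG (Arg) — missense.
Codon 2: GCG (Ala) → GCU (Ala) — synonymous.
Codon 3: GGG (Gly) → AGG (Arg) — missense.
Codon 4: GAA (Glu) → GAU (Asp) — missense.
Codon 5: UCU (Ser) → UCA (Ser) — synonymous.
Codon 6: AUG (Met) → AUA (Ile) — missense.
Synonymous: 2 of 6.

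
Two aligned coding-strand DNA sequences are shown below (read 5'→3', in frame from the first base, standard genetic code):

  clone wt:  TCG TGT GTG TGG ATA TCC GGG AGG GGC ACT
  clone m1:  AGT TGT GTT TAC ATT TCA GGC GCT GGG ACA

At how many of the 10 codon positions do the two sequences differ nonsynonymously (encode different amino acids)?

Codon 1: TCG Ser / AGT Ser — synonymous.
Codon 2: TGT Cys / TGT Cys — identical.
Codon 3: GTG Val / GTT Val — synonymous.
Codon 4: TGG Trp / TAC Tyr — nonsynonymous.
Codon 5: ATA Ile / ATT Ile — synonymous.
Codon 6: TCC Ser / TCA Ser — synonymous.
Codon 7: GGG Gly / GGC Gly — synonymous.
Codon 8: AGG Arg / GCT Ala — nonsynonymous.
Codon 9: GGC Gly / GGG Gly — synonymous.
Codon 10: ACT Thr / ACA Thr — synonymous.
Nonsynonymous differences: 2.

2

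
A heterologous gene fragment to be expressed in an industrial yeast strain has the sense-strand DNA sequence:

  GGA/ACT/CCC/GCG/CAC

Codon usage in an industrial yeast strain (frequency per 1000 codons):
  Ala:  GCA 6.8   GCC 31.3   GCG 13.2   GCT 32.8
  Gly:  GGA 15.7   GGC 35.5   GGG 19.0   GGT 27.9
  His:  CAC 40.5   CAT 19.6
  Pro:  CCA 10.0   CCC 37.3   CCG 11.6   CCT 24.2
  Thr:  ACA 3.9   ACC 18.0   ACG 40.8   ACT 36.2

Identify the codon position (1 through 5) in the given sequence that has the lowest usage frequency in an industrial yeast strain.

Codon 1 GGA (Gly): 15.7 per 1000.
Codon 2 ACT (Thr): 36.2 per 1000.
Codon 3 CCC (Pro): 37.3 per 1000.
Codon 4 GCG (Ala): 13.2 per 1000.
Codon 5 CAC (His): 40.5 per 1000.
Lowest frequency is 13.2 at codon 4.

4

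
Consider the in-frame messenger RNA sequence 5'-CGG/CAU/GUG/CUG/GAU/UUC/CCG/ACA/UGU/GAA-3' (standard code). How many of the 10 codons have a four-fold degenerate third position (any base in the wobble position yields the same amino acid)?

Codon 1 CGG (Arg): third position 4-fold.
Codon 2 CAU (His): third position 2-fold.
Codon 3 GUG (Val): third position 4-fold.
Codon 4 CUG (Leu): third position 4-fold.
Codon 5 GAU (Asp): third position 2-fold.
Codon 6 UUC (Phe): third position 2-fold.
Codon 7 CCG (Pro): third position 4-fold.
Codon 8 ACA (Thr): third position 4-fold.
Codon 9 UGU (Cys): third position 2-fold.
Codon 10 GAA (Glu): third position 2-fold.
Four-fold degenerate third positions: 5.

5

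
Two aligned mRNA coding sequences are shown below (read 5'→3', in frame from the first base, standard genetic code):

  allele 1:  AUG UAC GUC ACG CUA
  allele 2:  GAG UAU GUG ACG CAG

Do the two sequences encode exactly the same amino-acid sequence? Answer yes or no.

no

Codon 1: AUG Met / GAG Glu — nonsynonymous.
Codon 2: UAC Tyr / UAU Tyr — synonymous.
Codon 3: GUC Val / GUG Val — synonymous.
Codon 4: ACG Thr / ACG Thr — identical.
Codon 5: CUA Leu / CAG Gln — nonsynonymous.
Nonsynonymous differences: 2 → different protein.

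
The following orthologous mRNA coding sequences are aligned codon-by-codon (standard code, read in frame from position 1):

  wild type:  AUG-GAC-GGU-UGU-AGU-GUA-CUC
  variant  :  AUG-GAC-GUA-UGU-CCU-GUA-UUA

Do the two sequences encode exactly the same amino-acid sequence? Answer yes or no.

Codon 1: AUG Met / AUG Met — identical.
Codon 2: GAC Asp / GAC Asp — identical.
Codon 3: GGU Gly / GUA Val — nonsynonymous.
Codon 4: UGU Cys / UGU Cys — identical.
Codon 5: AGU Ser / CCU Pro — nonsynonymous.
Codon 6: GUA Val / GUA Val — identical.
Codon 7: CUC Leu / UUA Leu — synonymous.
Nonsynonymous differences: 2 → different protein.

no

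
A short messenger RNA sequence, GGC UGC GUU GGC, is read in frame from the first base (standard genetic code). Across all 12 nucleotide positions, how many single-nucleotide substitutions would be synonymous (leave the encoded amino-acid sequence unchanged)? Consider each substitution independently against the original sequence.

Codon 1 (GGC, Gly): 3 synonymous substitutions.
Codon 2 (UGC, Cys): 1 synonymous substitution.
Codon 3 (GUU, Val): 3 synonymous substitutions.
Codon 4 (GGC, Gly): 3 synonymous substitutions.
Total: 3 + 1 + 3 + 3 = 10.

10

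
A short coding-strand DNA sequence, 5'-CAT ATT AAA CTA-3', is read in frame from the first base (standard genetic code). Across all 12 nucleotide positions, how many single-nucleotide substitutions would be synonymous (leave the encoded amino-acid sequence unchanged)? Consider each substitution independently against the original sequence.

8

Codon 1 (CAT, His): 1 synonymous substitution.
Codon 2 (ATT, Ile): 2 synonymous substitutions.
Codon 3 (AAA, Lys): 1 synonymous substitution.
Codon 4 (CTA, Leu): 4 synonymous substitutions.
Total: 1 + 2 + 1 + 4 = 8.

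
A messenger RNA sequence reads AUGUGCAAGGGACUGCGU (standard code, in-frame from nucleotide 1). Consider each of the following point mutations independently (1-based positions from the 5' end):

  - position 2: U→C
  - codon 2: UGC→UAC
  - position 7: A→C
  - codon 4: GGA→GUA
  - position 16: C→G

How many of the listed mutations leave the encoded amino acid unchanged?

0

Codon 1: AUG (Met) → ACG (Thr) — missense.
Codon 2: UGC (Cys) → UAC (Tyr) — missense.
Codon 3: AAG (Lys) → CAG (Gln) — missense.
Codon 4: GGA (Gly) → GUA (Val) — missense.
Codon 6: CGU (Arg) → GGU (Gly) — missense.
Synonymous: 0 of 5.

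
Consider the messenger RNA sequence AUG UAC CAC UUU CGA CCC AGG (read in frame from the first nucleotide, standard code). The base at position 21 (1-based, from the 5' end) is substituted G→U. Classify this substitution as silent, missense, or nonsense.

Position 21 falls in codon 7: AGG → Arg.
After the substitution the codon is AGU → Ser.
Arg ≠ Ser, so this is a missense mutation.

missense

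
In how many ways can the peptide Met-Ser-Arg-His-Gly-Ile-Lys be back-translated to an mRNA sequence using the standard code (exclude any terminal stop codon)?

Met: 1 codon.
Ser: 6 codons.
Arg: 6 codons.
His: 2 codons.
Gly: 4 codons.
Ile: 3 codons.
Lys: 2 codons.
1 × 6 × 6 × 2 × 4 × 3 × 2 = 1728.

1728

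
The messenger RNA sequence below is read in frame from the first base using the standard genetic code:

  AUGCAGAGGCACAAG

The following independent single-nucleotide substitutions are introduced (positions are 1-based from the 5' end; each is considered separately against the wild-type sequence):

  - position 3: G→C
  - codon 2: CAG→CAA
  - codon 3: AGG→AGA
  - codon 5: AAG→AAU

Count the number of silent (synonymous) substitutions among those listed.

Codon 1: AUG (Met) → AUC (Ile) — missense.
Codon 2: CAG (Gln) → CAA (Gln) — synonymous.
Codon 3: AGG (Arg) → AGA (Arg) — synonymous.
Codon 5: AAG (Lys) → AAU (Asn) — missense.
Synonymous: 2 of 4.

2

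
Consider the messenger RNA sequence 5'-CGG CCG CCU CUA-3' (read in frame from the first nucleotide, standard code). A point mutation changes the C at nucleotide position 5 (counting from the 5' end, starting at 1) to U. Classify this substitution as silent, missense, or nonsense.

missense

Position 5 falls in codon 2: CCG → Pro.
After the substitution the codon is CUG → Leu.
Pro ≠ Leu, so this is a missense mutation.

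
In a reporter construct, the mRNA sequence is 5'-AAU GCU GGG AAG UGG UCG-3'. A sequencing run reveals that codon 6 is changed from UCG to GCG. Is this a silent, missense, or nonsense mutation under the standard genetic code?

Position 16 falls in codon 6: UCG → Ser.
After the substitution the codon is GCG → Ala.
Ser ≠ Ala, so this is a missense mutation.

missense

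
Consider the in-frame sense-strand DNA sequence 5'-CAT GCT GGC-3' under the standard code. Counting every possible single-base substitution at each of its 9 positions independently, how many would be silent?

Codon 1 (CAT, His): 1 synonymous substitution.
Codon 2 (GCT, Ala): 3 synonymous substitutions.
Codon 3 (GGC, Gly): 3 synonymous substitutions.
Total: 1 + 3 + 3 = 7.

7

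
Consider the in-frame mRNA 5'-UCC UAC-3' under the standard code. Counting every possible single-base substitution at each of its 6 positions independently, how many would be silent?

4

Codon 1 (UCC, Ser): 3 synonymous substitutions.
Codon 2 (UAC, Tyr): 1 synonymous substitution.
Total: 3 + 1 = 4.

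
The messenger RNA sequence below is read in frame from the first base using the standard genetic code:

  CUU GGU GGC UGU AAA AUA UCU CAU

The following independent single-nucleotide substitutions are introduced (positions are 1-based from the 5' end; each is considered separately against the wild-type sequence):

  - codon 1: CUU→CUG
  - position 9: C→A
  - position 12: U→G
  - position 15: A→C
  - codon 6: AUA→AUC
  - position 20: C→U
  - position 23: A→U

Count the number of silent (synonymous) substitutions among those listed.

Codon 1: CUU (Leu) → CUG (Leu) — synonymous.
Codon 3: GGC (Gly) → GGA (Gly) — synonymous.
Codon 4: UGU (Cys) → UGG (Trp) — missense.
Codon 5: AAA (Lys) → AAC (Asn) — missense.
Codon 6: AUA (Ile) → AUC (Ile) — synonymous.
Codon 7: UCU (Ser) → UUU (Phe) — missense.
Codon 8: CAU (His) → CUU (Leu) — missense.
Synonymous: 3 of 7.

3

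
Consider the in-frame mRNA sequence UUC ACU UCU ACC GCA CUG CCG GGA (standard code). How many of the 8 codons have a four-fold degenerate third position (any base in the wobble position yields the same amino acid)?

7

Codon 1 UUC (Phe): third position 2-fold.
Codon 2 ACU (Thr): third position 4-fold.
Codon 3 UCU (Ser): third position 4-fold.
Codon 4 ACC (Thr): third position 4-fold.
Codon 5 GCA (Ala): third position 4-fold.
Codon 6 CUG (Leu): third position 4-fold.
Codon 7 CCG (Pro): third position 4-fold.
Codon 8 GGA (Gly): third position 4-fold.
Four-fold degenerate third positions: 7.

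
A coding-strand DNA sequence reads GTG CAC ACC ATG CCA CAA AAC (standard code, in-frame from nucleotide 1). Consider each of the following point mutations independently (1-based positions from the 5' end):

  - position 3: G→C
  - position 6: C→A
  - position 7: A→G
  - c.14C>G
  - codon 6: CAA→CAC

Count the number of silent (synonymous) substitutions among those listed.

1

Codon 1: GTG (Val) → GTC (Val) — synonymous.
Codon 2: CAC (His) → CAA (Gln) — missense.
Codon 3: ACC (Thr) → GCC (Ala) — missense.
Codon 5: CCA (Pro) → CGA (Arg) — missense.
Codon 6: CAA (Gln) → CAC (His) — missense.
Synonymous: 1 of 5.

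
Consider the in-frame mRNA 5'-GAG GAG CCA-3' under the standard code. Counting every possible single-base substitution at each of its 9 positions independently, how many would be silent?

5

Codon 1 (GAG, Glu): 1 synonymous substitution.
Codon 2 (GAG, Glu): 1 synonymous substitution.
Codon 3 (CCA, Pro): 3 synonymous substitutions.
Total: 1 + 1 + 3 = 5.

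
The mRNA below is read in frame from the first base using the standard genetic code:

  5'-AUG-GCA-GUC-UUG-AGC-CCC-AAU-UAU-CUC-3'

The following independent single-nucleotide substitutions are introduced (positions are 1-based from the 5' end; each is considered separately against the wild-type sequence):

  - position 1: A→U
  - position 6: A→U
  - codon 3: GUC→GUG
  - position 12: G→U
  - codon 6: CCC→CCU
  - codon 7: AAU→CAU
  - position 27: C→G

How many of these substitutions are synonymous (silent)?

Codon 1: AUG (Met) → UUG (Leu) — missense.
Codon 2: GCA (Ala) → GCU (Ala) — synonymous.
Codon 3: GUC (Val) → GUG (Val) — synonymous.
Codon 4: UUG (Leu) → UUU (Phe) — missense.
Codon 6: CCC (Pro) → CCU (Pro) — synonymous.
Codon 7: AAU (Asn) → CAU (His) — missense.
Codon 9: CUC (Leu) → CUG (Leu) — synonymous.
Synonymous: 4 of 7.

4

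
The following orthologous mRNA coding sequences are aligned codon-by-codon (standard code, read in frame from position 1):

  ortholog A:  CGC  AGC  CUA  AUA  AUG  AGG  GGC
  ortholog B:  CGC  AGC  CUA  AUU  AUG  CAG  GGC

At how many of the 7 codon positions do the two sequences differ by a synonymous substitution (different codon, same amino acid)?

Codon 1: CGC Arg / CGC Arg — identical.
Codon 2: AGC Ser / AGC Ser — identical.
Codon 3: CUA Leu / CUA Leu — identical.
Codon 4: AUA Ile / AUU Ile — synonymous.
Codon 5: AUG Met / AUG Met — identical.
Codon 6: AGG Arg / CAG Gln — nonsynonymous.
Codon 7: GGC Gly / GGC Gly — identical.
Synonymous differences: 1.

1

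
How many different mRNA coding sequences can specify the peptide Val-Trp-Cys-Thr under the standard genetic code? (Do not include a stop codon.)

32

Val: 4 codons.
Trp: 1 codon.
Cys: 2 codons.
Thr: 4 codons.
4 × 1 × 2 × 4 = 32.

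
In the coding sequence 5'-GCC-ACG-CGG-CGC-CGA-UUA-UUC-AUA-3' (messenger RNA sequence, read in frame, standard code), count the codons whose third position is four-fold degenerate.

5

Codon 1 GCC (Ala): third position 4-fold.
Codon 2 ACG (Thr): third position 4-fold.
Codon 3 CGG (Arg): third position 4-fold.
Codon 4 CGC (Arg): third position 4-fold.
Codon 5 CGA (Arg): third position 4-fold.
Codon 6 UUA (Leu): third position 2-fold.
Codon 7 UUC (Phe): third position 2-fold.
Codon 8 AUA (Ile): third position 3-fold.
Four-fold degenerate third positions: 5.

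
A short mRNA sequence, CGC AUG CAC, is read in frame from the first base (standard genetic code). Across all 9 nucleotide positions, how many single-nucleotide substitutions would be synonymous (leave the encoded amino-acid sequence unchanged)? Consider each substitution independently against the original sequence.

Codon 1 (CGC, Arg): 3 synonymous substitutions.
Codon 2 (AUG, Met): 0 synonymous substitutions.
Codon 3 (CAC, His): 1 synonymous substitution.
Total: 3 + 0 + 1 = 4.

4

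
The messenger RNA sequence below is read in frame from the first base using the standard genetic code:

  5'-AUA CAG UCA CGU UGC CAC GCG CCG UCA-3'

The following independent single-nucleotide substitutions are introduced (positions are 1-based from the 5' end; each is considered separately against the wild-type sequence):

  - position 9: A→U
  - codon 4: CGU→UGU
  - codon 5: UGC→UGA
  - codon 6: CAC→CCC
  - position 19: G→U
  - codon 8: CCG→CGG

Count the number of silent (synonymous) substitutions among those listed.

1

Codon 3: UCA (Ser) → UCU (Ser) — synonymous.
Codon 4: CGU (Arg) → UGU (Cys) — missense.
Codon 5: UGC (Cys) → UGA (Stop) — nonsense.
Codon 6: CAC (His) → CCC (Pro) — missense.
Codon 7: GCG (Ala) → UCG (Ser) — missense.
Codon 8: CCG (Pro) → CGG (Arg) — missense.
Synonymous: 1 of 6.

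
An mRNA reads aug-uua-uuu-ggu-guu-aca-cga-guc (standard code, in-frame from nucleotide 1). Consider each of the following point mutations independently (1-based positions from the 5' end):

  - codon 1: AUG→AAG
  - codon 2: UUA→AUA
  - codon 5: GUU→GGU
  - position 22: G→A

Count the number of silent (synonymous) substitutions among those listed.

Codon 1: AUG (Met) → AAG (Lys) — missense.
Codon 2: UUA (Leu) → AUA (Ile) — missense.
Codon 5: GUU (Val) → GGU (Gly) — missense.
Codon 8: GUC (Val) → AUC (Ile) — missense.
Synonymous: 0 of 4.

0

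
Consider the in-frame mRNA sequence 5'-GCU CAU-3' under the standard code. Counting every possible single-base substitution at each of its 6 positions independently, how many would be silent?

Codon 1 (GCU, Ala): 3 synonymous substitutions.
Codon 2 (CAU, His): 1 synonymous substitution.
Total: 3 + 1 = 4.

4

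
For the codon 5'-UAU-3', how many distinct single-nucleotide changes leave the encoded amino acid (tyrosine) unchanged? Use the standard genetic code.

Position 1: none → 0 synonymous.
Position 2: none → 0 synonymous.
Position 3: UAC → 1 synonymous.
Total: 0 + 0 + 1 = 1.

1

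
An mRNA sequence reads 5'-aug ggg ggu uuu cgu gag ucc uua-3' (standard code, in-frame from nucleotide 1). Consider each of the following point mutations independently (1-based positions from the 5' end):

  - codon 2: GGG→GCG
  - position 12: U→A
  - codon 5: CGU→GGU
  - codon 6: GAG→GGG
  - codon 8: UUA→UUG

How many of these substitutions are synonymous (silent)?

1

Codon 2: GGG (Gly) → GCG (Ala) — missense.
Codon 4: UUU (Phe) → UUA (Leu) — missense.
Codon 5: CGU (Arg) → GGU (Gly) — missense.
Codon 6: GAG (Glu) → GGG (Gly) — missense.
Codon 8: UUA (Leu) → UUG (Leu) — synonymous.
Synonymous: 1 of 5.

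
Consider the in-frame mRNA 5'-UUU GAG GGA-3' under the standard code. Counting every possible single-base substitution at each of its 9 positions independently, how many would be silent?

5

Codon 1 (UUU, Phe): 1 synonymous substitution.
Codon 2 (GAG, Glu): 1 synonymous substitution.
Codon 3 (GGA, Gly): 3 synonymous substitutions.
Total: 1 + 1 + 3 = 5.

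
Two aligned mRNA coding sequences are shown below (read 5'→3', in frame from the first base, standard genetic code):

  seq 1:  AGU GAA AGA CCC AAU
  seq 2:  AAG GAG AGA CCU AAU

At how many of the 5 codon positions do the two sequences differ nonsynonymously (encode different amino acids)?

Codon 1: AGU Ser / AAG Lys — nonsynonymous.
Codon 2: GAA Glu / GAG Glu — synonymous.
Codon 3: AGA Arg / AGA Arg — identical.
Codon 4: CCC Pro / CCU Pro — synonymous.
Codon 5: AAU Asn / AAU Asn — identical.
Nonsynonymous differences: 1.

1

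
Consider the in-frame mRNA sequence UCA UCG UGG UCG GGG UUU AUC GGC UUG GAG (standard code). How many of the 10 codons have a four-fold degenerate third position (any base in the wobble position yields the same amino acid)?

5

Codon 1 UCA (Ser): third position 4-fold.
Codon 2 UCG (Ser): third position 4-fold.
Codon 3 UGG (Trp): third position 1-fold.
Codon 4 UCG (Ser): third position 4-fold.
Codon 5 GGG (Gly): third position 4-fold.
Codon 6 UUU (Phe): third position 2-fold.
Codon 7 AUC (Ile): third position 3-fold.
Codon 8 GGC (Gly): third position 4-fold.
Codon 9 UUG (Leu): third position 2-fold.
Codon 10 GAG (Glu): third position 2-fold.
Four-fold degenerate third positions: 5.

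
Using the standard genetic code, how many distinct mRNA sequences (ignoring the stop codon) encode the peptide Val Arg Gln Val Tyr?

384

Val: 4 codons.
Arg: 6 codons.
Gln: 2 codons.
Val: 4 codons.
Tyr: 2 codons.
4 × 6 × 2 × 4 × 2 = 384.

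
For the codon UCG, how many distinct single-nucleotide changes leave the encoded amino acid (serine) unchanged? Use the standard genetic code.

Position 1: none → 0 synonymous.
Position 2: none → 0 synonymous.
Position 3: UCU, UCC, UCA → 3 synonymous.
Total: 0 + 0 + 3 = 3.

3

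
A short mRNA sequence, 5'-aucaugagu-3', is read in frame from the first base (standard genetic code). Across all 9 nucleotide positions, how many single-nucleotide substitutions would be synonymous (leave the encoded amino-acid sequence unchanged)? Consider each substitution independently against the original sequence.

3

Codon 1 (AUC, Ile): 2 synonymous substitutions.
Codon 2 (AUG, Met): 0 synonymous substitutions.
Codon 3 (AGU, Ser): 1 synonymous substitution.
Total: 2 + 0 + 1 = 3.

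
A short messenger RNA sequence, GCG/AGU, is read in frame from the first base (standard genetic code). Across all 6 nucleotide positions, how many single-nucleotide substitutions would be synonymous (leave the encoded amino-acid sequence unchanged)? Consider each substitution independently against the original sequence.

4

Codon 1 (GCG, Ala): 3 synonymous substitutions.
Codon 2 (AGU, Ser): 1 synonymous substitution.
Total: 3 + 1 = 4.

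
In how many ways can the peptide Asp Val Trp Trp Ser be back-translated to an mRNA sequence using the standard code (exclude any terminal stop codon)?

Asp: 2 codons.
Val: 4 codons.
Trp: 1 codon.
Trp: 1 codon.
Ser: 6 codons.
2 × 4 × 1 × 1 × 6 = 48.

48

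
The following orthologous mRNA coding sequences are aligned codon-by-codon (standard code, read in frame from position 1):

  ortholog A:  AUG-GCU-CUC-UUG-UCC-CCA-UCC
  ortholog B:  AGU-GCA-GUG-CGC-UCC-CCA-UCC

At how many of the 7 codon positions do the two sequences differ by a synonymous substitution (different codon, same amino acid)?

1

Codon 1: AUG Met / AGU Ser — nonsynonymous.
Codon 2: GCU Ala / GCA Ala — synonymous.
Codon 3: CUC Leu / GUG Val — nonsynonymous.
Codon 4: UUG Leu / CGC Arg — nonsynonymous.
Codon 5: UCC Ser / UCC Ser — identical.
Codon 6: CCA Pro / CCA Pro — identical.
Codon 7: UCC Ser / UCC Ser — identical.
Synonymous differences: 1.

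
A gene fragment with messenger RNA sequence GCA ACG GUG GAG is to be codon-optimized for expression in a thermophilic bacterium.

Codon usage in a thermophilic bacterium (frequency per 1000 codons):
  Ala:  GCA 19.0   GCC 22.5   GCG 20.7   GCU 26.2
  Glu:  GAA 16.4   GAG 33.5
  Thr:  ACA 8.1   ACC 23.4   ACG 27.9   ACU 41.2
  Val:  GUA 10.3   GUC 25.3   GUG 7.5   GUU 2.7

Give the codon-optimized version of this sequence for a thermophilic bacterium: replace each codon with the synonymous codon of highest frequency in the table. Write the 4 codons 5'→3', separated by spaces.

GCU ACU GUC GAG

Codon 1 (Ala): best is GCU at 26.2.
Codon 2 (Thr): best is ACU at 41.2.
Codon 3 (Val): best is GUC at 25.3.
Codon 4 (Glu): best is GAG at 33.5.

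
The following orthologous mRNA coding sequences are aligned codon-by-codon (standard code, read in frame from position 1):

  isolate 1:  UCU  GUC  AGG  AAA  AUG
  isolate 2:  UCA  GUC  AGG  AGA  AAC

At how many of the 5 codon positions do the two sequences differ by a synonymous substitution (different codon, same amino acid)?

Codon 1: UCU Ser / UCA Ser — synonymous.
Codon 2: GUC Val / GUC Val — identical.
Codon 3: AGG Arg / AGG Arg — identical.
Codon 4: AAA Lys / AGA Arg — nonsynonymous.
Codon 5: AUG Met / AAC Asn — nonsynonymous.
Synonymous differences: 1.

1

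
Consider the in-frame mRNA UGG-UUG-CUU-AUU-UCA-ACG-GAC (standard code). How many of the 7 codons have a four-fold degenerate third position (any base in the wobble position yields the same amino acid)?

3

Codon 1 UGG (Trp): third position 1-fold.
Codon 2 UUG (Leu): third position 2-fold.
Codon 3 CUU (Leu): third position 4-fold.
Codon 4 AUU (Ile): third position 3-fold.
Codon 5 UCA (Ser): third position 4-fold.
Codon 6 ACG (Thr): third position 4-fold.
Codon 7 GAC (Asp): third position 2-fold.
Four-fold degenerate third positions: 3.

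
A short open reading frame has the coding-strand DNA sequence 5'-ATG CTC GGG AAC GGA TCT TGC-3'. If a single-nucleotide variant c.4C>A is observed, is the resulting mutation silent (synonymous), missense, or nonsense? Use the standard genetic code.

missense

Position 4 falls in codon 2: CTC → Leu.
After the substitution the codon is ATC → Ile.
Leu ≠ Ile, so this is a missense mutation.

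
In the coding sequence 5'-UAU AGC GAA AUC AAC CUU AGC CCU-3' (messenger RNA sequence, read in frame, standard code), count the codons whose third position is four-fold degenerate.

2

Codon 1 UAU (Tyr): third position 2-fold.
Codon 2 AGC (Ser): third position 2-fold.
Codon 3 GAA (Glu): third position 2-fold.
Codon 4 AUC (Ile): third position 3-fold.
Codon 5 AAC (Asn): third position 2-fold.
Codon 6 CUU (Leu): third position 4-fold.
Codon 7 AGC (Ser): third position 2-fold.
Codon 8 CCU (Pro): third position 4-fold.
Four-fold degenerate third positions: 2.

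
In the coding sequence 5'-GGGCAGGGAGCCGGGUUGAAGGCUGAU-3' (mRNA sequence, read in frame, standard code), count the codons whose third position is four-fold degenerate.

5

Codon 1 GGG (Gly): third position 4-fold.
Codon 2 CAG (Gln): third position 2-fold.
Codon 3 GGA (Gly): third position 4-fold.
Codon 4 GCC (Ala): third position 4-fold.
Codon 5 GGG (Gly): third position 4-fold.
Codon 6 UUG (Leu): third position 2-fold.
Codon 7 AAG (Lys): third position 2-fold.
Codon 8 GCU (Ala): third position 4-fold.
Codon 9 GAU (Asp): third position 2-fold.
Four-fold degenerate third positions: 5.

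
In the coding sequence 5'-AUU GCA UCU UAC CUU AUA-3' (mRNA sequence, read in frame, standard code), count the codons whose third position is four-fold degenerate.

3

Codon 1 AUU (Ile): third position 3-fold.
Codon 2 GCA (Ala): third position 4-fold.
Codon 3 UCU (Ser): third position 4-fold.
Codon 4 UAC (Tyr): third position 2-fold.
Codon 5 CUU (Leu): third position 4-fold.
Codon 6 AUA (Ile): third position 3-fold.
Four-fold degenerate third positions: 3.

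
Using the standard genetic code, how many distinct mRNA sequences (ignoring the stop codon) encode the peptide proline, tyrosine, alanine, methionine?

Pro: 4 codons.
Tyr: 2 codons.
Ala: 4 codons.
Met: 1 codon.
4 × 2 × 4 × 1 = 32.

32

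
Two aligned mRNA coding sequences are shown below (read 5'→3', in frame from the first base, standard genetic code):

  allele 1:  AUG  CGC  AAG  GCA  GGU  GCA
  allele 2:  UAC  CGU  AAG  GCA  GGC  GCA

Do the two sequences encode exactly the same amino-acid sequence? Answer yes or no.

no

Codon 1: AUG Met / UAC Tyr — nonsynonymous.
Codon 2: CGC Arg / CGU Arg — synonymous.
Codon 3: AAG Lys / AAG Lys — identical.
Codon 4: GCA Ala / GCA Ala — identical.
Codon 5: GGU Gly / GGC Gly — synonymous.
Codon 6: GCA Ala / GCA Ala — identical.
Nonsynonymous differences: 1 → different protein.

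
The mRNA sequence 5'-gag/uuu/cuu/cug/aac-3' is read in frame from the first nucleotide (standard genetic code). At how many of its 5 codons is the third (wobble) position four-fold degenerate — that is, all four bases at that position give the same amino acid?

2

Codon 1 GAG (Glu): third position 2-fold.
Codon 2 UUU (Phe): third position 2-fold.
Codon 3 CUU (Leu): third position 4-fold.
Codon 4 CUG (Leu): third position 4-fold.
Codon 5 AAC (Asn): third position 2-fold.
Four-fold degenerate third positions: 2.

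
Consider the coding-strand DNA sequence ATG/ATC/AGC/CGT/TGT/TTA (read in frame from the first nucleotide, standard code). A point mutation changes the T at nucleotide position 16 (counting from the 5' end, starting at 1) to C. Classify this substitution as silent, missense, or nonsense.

silent

Position 16 falls in codon 6: TTA → Leu.
After the substitution the codon is CTA → Leu.
Both encode Leu, so the change is synonymous.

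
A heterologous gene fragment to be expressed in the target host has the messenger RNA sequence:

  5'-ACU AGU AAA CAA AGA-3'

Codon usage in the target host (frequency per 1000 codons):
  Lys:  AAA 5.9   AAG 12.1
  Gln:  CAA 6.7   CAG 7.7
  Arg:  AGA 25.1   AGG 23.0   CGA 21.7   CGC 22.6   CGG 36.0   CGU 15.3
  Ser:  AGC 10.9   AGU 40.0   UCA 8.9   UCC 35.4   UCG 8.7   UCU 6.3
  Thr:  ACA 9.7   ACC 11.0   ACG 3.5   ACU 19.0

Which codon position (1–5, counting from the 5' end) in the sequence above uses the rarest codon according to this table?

Codon 1 ACU (Thr): 19.0 per 1000.
Codon 2 AGU (Ser): 40.0 per 1000.
Codon 3 AAA (Lys): 5.9 per 1000.
Codon 4 CAA (Gln): 6.7 per 1000.
Codon 5 AGA (Arg): 25.1 per 1000.
Lowest frequency is 5.9 at codon 3.

3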